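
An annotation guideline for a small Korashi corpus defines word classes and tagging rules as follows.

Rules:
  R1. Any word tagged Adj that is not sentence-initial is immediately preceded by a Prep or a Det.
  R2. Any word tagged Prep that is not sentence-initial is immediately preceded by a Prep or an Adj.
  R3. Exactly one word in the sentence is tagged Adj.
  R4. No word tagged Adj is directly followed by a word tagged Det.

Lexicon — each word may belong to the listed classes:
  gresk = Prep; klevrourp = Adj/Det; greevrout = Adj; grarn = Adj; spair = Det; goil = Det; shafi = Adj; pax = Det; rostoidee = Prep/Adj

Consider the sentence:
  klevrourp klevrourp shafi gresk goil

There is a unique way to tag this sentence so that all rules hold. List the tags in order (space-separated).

Det Det Adj Prep Det

Candidates per position — 1:klevrourp {Adj,Det}; 2:klevrourp {Adj,Det}; 3:shafi {Adj}; 4:gresk {Prep}; 5:goil {Det}.
Position 1: Adj is ruled out by rule 3; that leaves Det.
Position 2: Adj is ruled out by rule 1; that leaves Det.
So the tagging must be: Det Det Adj Prep Det.
Check: rule 1 ok; rule 2 ok; rule 3 ok; rule 4 ok.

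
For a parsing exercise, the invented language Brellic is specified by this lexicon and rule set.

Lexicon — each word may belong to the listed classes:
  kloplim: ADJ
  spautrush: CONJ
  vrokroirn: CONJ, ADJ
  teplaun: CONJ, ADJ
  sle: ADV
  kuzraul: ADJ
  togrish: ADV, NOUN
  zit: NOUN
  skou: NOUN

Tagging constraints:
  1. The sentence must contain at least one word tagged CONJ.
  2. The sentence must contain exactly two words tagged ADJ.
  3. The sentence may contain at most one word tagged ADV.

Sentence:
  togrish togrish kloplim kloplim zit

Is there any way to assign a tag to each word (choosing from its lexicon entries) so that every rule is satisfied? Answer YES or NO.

Candidates per position — 1:togrish {ADV,NOUN}; 2:togrish {ADV,NOUN}; 3:kloplim {ADJ}; 4:kloplim {ADJ}; 5:zit {NOUN}.
Rule 1 cannot be satisfied by any choice of tags from the lexicon.
So there is no consistent tagging.

NO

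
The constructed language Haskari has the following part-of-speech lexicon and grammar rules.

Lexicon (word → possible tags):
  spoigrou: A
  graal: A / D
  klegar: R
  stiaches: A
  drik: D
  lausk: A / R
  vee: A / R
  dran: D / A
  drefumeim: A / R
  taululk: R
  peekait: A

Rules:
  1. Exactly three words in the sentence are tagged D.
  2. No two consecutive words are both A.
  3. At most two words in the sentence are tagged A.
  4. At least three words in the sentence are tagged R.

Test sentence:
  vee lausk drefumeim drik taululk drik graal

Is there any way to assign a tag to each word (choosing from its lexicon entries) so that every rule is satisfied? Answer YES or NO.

YES

Candidates per position — 1:vee {A,R}; 2:lausk {A,R}; 3:drefumeim {A,R}; 4:drik {D}; 5:taululk {R}; 6:drik {D}; 7:graal {A,D}.
One satisfying assignment: A R R D R D D.
Check: rule 1 satisfied; rule 2 satisfied; rule 3 satisfied; rule 4 satisfied.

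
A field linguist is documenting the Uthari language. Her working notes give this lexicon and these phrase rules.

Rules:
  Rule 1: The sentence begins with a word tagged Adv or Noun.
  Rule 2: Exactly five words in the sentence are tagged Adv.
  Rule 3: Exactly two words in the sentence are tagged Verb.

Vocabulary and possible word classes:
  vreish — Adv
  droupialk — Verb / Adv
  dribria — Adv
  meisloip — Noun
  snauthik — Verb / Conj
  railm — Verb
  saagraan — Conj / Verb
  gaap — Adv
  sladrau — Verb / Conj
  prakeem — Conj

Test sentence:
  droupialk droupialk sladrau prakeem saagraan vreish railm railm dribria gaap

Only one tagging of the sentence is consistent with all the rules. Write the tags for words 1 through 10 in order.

Adv Adv Conj Conj Conj Adv Verb Verb Adv Adv

Candidates per position — 1:droupialk {Verb,Adv}; 2:droupialk {Verb,Adv}; 3:sladrau {Verb,Conj}; 4:prakeem {Conj}; 5:saagraan {Conj,Verb}; 6:vreish {Adv}; 7:railm {Verb}; 8:railm {Verb}; 9:dribria {Adv}; 10:gaap {Adv}.
At position 1, choosing Verb makes rule 1 impossible to satisfy; hence Adv.
At position 2, choosing Verb makes rule 2 impossible to satisfy; hence Adv.
At position 3, choosing Verb makes rule 3 impossible to satisfy; hence Conj.
At position 5, choosing Verb makes rule 3 impossible to satisfy; hence Conj.
The only consistent sequence is: Adv Adv Conj Conj Conj Adv Verb Verb Adv Adv.
Verifying each rule — rule 1 satisfied; rule 2 satisfied; rule 3 satisfied.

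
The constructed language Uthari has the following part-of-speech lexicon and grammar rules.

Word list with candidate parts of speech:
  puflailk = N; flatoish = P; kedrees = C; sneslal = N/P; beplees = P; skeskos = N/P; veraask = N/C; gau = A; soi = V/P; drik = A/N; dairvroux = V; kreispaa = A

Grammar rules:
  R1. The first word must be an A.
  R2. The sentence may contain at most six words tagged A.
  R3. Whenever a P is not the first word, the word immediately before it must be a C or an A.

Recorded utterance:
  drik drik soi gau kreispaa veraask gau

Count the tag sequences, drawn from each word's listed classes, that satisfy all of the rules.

6

Candidates per position — 1:drik {A,N}; 2:drik {A,N}; 3:soi {V,P}; 4:gau {A}; 5:kreispaa {A}; 6:veraask {N,C}; 7:gau {A}.
There are 16 candidate sequences in total.
Checking each against the rules leaves 6 sequences.
Count = 6.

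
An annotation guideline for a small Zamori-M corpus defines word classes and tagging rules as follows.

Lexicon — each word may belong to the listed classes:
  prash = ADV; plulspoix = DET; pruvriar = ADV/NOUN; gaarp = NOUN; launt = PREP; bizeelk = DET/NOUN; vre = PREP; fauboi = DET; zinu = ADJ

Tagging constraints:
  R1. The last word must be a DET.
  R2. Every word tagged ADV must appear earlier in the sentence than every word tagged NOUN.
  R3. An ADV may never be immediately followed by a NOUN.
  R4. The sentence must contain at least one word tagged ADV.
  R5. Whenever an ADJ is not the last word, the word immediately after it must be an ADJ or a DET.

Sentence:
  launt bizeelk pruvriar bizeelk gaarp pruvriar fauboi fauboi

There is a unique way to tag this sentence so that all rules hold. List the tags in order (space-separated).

PREP DET ADV DET NOUN NOUN DET DET

Candidates per position — 1:launt {PREP}; 2:bizeelk {DET,NOUN}; 3:pruvriar {ADV,NOUN}; 4:bizeelk {DET,NOUN}; 5:gaarp {NOUN}; 6:pruvriar {ADV,NOUN}; 7:fauboi {DET}; 8:fauboi {DET}.
Position 6: tagging it ADV would leave rule 2 unsatisfiable, so it must be NOUN.
Position 3: tagging it NOUN would leave rule 4 unsatisfiable, so it must be ADV.
Position 4: tagging it NOUN would leave rule 3 unsatisfiable, so it must be DET.
Position 2: tagging it NOUN would leave rule 2 unsatisfiable, so it must be DET.
That leaves exactly one tagging: PREP DET ADV DET NOUN NOUN DET DET.
Check: rule 1 satisfied; rule 2 satisfied; rule 3 satisfied; rule 4 satisfied; rule 5 satisfied.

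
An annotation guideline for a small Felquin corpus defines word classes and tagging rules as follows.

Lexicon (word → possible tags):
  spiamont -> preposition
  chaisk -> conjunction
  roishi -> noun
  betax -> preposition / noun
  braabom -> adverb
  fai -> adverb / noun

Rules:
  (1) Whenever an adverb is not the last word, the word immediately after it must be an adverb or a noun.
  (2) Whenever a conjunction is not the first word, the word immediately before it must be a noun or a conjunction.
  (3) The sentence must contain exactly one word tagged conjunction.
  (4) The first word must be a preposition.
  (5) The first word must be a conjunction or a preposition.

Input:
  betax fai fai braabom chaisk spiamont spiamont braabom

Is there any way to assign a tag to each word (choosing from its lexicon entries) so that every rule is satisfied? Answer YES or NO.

Candidates per position — 1:betax {preposition,noun}; 2:fai {adverb,noun}; 3:fai {adverb,noun}; 4:braabom {adverb}; 5:chaisk {conjunction}; 6:spiamont {preposition}; 7:spiamont {preposition}; 8:braabom {adverb}.
Rule 1 cannot be satisfied by any choice of tags from the lexicon.
So there is no consistent tagging.

NO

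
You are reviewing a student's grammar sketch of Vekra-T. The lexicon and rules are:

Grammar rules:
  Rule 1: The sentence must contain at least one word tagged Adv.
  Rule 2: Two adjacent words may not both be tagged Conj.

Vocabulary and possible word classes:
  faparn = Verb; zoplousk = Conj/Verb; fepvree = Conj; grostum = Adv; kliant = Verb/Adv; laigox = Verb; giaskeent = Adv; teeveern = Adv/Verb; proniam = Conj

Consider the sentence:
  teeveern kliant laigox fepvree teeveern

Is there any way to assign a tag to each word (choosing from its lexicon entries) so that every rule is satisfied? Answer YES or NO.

Candidates per position — 1:teeveern {Adv,Verb}; 2:kliant {Verb,Adv}; 3:laigox {Verb}; 4:fepvree {Conj}; 5:teeveern {Adv,Verb}.
One satisfying assignment: Adv Verb Verb Conj Verb.
Check: rule 1 holds; rule 2 holds.

YES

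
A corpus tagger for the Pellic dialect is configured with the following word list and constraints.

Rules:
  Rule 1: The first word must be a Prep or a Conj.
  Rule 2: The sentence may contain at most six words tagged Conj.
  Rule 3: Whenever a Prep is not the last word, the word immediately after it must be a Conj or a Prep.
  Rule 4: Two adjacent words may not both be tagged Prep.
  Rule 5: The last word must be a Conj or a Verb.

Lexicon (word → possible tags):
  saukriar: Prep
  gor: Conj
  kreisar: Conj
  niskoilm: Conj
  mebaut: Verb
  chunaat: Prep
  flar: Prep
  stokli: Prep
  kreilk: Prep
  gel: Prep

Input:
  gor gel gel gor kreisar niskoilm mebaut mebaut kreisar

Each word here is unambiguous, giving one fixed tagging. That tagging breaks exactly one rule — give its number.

Fixed tagging: Conj Prep Prep Conj Conj Conj Verb Verb Conj.
Checking each rule: R1 pass, R2 pass, R3 pass, R4 fail, R5 pass.
Only rule 4 fails.

4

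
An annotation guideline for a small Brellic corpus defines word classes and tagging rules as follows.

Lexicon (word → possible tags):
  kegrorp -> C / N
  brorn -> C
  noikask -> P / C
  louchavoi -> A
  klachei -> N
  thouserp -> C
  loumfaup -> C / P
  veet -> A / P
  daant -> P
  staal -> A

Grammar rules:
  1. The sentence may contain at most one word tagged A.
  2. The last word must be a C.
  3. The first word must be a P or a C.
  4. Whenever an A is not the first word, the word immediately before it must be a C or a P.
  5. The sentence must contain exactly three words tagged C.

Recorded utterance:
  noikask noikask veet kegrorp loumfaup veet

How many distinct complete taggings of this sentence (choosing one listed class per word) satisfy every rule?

Candidates per position — 1:noikask {P,C}; 2:noikask {P,C}; 3:veet {A,P}; 4:kegrorp {C,N}; 5:loumfaup {C,P}; 6:veet {A,P}.
There are 64 candidate sequences in total.
Rule 2 cannot be satisfied by any choice of tags from the lexicon.
So there is no consistent tagging.
Count = 0.

0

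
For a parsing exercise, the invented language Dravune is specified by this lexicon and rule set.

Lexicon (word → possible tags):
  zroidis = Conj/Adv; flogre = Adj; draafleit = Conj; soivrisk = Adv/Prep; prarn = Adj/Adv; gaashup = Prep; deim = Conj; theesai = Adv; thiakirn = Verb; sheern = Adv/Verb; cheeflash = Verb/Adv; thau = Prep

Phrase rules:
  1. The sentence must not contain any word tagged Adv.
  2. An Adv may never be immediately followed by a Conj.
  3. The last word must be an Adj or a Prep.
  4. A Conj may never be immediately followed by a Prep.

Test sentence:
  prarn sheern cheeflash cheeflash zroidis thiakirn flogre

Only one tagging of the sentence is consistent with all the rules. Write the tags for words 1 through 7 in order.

Candidates per position — 1:prarn {Adj,Adv}; 2:sheern {Adv,Verb}; 3:cheeflash {Verb,Adv}; 4:cheeflash {Verb,Adv}; 5:zroidis {Conj,Adv}; 6:thiakirn {Verb}; 7:flogre {Adj}.
Word 1 cannot be Adv — rule 1 would then fail for every completion. It is Adj.
Word 2 cannot be Adv — rule 1 would then fail for every completion. It is Verb.
Word 3 cannot be Adv — rule 1 would then fail for every completion. It is Verb.
Word 4 cannot be Adv — rule 1 would then fail for every completion. It is Verb.
Word 5 cannot be Adv — rule 1 would then fail for every completion. It is Conj.
So the tagging must be: Adj Verb Verb Verb Conj Verb Adj.
Check: rule 1 ✓; rule 2 ✓; rule 3 ✓; rule 4 ✓.

Adj Verb Verb Verb Conj Verb Adj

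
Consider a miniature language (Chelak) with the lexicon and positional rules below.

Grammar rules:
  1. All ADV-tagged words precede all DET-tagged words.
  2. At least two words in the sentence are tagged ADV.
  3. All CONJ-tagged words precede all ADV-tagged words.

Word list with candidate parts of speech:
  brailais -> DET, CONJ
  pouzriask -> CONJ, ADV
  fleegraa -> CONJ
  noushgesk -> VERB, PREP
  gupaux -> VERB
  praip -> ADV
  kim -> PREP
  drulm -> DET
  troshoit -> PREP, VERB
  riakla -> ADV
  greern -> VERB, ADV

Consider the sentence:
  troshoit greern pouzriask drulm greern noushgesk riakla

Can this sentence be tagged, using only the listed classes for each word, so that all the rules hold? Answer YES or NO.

NO

Candidates per position — 1:troshoit {PREP,VERB}; 2:greern {VERB,ADV}; 3:pouzriask {CONJ,ADV}; 4:drulm {DET}; 5:greern {VERB,ADV}; 6:noushgesk {VERB,PREP}; 7:riakla {ADV}.
Rule 1 cannot be satisfied by any choice of tags from the lexicon.
So there is no consistent tagging.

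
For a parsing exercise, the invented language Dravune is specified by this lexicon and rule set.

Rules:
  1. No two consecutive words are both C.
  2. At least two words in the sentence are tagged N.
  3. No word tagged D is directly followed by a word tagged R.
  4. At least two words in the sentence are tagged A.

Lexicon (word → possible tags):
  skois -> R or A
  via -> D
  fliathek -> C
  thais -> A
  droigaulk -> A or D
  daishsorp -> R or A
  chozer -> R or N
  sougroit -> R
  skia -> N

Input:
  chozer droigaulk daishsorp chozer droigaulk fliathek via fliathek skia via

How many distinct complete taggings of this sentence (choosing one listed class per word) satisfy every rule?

12

Candidates per position — 1:chozer {R,N}; 2:droigaulk {A,D}; 3:daishsorp {R,A}; 4:chozer {R,N}; 5:droigaulk {A,D}; 6:fliathek {C}; 7:via {D}; 8:fliathek {C}; 9:skia {N}; 10:via {D}.
There are 32 candidate sequences in total.
Checking each against the rules leaves 12 sequences.
Count = 12.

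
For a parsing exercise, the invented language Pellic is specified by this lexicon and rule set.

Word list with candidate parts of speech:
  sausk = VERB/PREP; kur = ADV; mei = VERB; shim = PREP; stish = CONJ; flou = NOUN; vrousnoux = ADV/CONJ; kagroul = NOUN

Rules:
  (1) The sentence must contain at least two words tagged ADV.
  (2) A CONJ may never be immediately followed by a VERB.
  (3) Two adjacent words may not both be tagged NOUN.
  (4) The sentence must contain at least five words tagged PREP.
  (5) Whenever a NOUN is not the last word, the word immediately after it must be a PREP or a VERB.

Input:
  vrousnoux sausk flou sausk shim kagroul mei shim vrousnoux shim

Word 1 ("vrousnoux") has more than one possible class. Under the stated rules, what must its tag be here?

ADV

Candidates per position — 1:vrousnoux {ADV,CONJ}; 2:sausk {VERB,PREP}; 3:flou {NOUN}; 4:sausk {VERB,PREP}; 5:shim {PREP}; 6:kagroul {NOUN}; 7:mei {VERB}; 8:shim {PREP}; 9:vrousnoux {ADV,CONJ}; 10:shim {PREP}.
At position 1, choosing CONJ makes rule 1 impossible to satisfy; hence ADV.
At position 2, choosing VERB makes rule 4 impossible to satisfy; hence PREP.
At position 4, choosing VERB makes rule 4 impossible to satisfy; hence PREP.
At position 9, choosing CONJ makes rule 1 impossible to satisfy; hence ADV.
So the tagging must be: ADV PREP NOUN PREP PREP NOUN VERB PREP ADV PREP.
Verifying each rule — rule 1 satisfied; rule 2 satisfied; rule 3 satisfied; rule 4 satisfied; rule 5 satisfied.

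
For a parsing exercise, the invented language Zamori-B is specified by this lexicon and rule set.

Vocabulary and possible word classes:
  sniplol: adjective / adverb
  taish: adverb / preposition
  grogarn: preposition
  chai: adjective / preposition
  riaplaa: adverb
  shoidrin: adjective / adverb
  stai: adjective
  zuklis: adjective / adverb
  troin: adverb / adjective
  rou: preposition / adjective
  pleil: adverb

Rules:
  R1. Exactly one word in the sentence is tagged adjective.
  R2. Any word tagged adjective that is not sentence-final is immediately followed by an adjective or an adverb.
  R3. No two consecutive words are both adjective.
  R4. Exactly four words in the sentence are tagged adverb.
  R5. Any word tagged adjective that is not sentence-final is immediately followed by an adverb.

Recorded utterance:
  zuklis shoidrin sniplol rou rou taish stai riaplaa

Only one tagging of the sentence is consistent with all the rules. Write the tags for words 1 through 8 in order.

Candidates per position — 1:zuklis {adjective,adverb}; 2:shoidrin {adjective,adverb}; 3:sniplol {adjective,adverb}; 4:rou {preposition,adjective}; 5:rou {preposition,adjective}; 6:taish {adverb,preposition}; 7:stai {adjective}; 8:riaplaa {adverb}.
At position 1, choosing adjective makes rule 1 impossible to satisfy; hence adverb.
At position 2, choosing adjective makes rule 1 impossible to satisfy; hence adverb.
At position 3, choosing adjective makes rule 1 impossible to satisfy; hence adverb.
At position 4, choosing adjective makes rule 1 impossible to satisfy; hence preposition.
At position 5, choosing adjective makes rule 1 impossible to satisfy; hence preposition.
At position 6, choosing adverb makes rule 4 impossible to satisfy; hence preposition.
The unique satisfying tagging is: adverb adverb adverb preposition preposition preposition adjective adverb.
Verifying each rule — rule 1 holds; rule 2 holds; rule 3 holds; rule 4 holds; rule 5 holds.

adverb adverb adverb preposition preposition preposition adjective adverb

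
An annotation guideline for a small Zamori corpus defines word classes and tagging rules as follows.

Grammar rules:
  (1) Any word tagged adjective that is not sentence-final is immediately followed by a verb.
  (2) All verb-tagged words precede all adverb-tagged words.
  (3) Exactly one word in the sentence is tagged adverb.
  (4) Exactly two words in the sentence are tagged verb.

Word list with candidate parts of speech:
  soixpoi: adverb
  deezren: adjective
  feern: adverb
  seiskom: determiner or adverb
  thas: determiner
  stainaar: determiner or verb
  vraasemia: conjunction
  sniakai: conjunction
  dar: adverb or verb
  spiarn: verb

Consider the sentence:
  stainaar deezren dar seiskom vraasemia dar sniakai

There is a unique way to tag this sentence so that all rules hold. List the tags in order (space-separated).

verb adjective verb determiner conjunction adverb conjunction

Candidates per position — 1:stainaar {determiner,verb}; 2:deezren {adjective}; 3:dar {adverb,verb}; 4:seiskom {determiner,adverb}; 5:vraasemia {conjunction}; 6:dar {adverb,verb}; 7:sniakai {conjunction}.
At position 3, choosing adverb makes rule 1 impossible to satisfy; hence verb.
The remaining ambiguous positions (1, 4, 6) are resolved jointly — only one combination satisfies every rule.
So the tagging must be: verb adjective verb determiner conjunction adverb conjunction.
Check: rule 1 ✓; rule 2 ✓; rule 3 ✓; rule 4 ✓.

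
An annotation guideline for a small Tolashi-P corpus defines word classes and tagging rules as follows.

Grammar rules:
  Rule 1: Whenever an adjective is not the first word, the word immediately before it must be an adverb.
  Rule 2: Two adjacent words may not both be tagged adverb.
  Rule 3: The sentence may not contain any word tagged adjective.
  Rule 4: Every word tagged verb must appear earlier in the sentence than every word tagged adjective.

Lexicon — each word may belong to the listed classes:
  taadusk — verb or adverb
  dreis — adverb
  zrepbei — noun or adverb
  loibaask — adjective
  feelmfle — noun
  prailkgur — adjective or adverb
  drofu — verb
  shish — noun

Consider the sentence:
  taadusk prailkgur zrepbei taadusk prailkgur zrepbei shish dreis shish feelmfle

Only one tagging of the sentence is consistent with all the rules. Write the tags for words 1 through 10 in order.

Candidates per position — 1:taadusk {verb,adverb}; 2:prailkgur {adjective,adverb}; 3:zrepbei {noun,adverb}; 4:taadusk {verb,adverb}; 5:prailkgur {adjective,adverb}; 6:zrepbei {noun,adverb}; 7:shish {noun}; 8:dreis {adverb}; 9:shish {noun}; 10:feelmfle {noun}.
Position 2: tagging it adjective would leave rule 3 unsatisfiable, so it must be adverb.
Position 3: tagging it adverb would leave rule 2 unsatisfiable, so it must be noun.
Position 5: tagging it adjective would leave rule 3 unsatisfiable, so it must be adverb.
Position 6: tagging it adverb would leave rule 2 unsatisfiable, so it must be noun.
Position 1: tagging it adverb would leave rule 2 unsatisfiable, so it must be verb.
Position 4: tagging it adverb would leave rule 2 unsatisfiable, so it must be verb.
So the tagging must be: verb adverb noun verb adverb noun noun adverb noun noun.
Rule-by-rule: rule 1 ✓; rule 2 ✓; rule 3 ✓; rule 4 ✓.

verb adverb noun verb adverb noun noun adverb noun noun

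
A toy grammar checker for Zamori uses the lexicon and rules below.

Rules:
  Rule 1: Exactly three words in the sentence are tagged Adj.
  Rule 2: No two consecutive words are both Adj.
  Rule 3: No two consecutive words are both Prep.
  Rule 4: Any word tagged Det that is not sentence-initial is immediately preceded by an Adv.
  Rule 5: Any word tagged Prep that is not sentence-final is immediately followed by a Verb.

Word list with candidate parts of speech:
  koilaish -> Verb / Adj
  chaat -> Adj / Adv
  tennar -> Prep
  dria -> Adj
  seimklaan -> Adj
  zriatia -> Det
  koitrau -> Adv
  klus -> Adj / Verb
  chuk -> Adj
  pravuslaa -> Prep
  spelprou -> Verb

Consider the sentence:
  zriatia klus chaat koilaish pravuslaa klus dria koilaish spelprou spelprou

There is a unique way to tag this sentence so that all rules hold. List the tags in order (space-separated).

Det Adj Adv Adj Prep Verb Adj Verb Verb Verb

Candidates per position — 1:zriatia {Det}; 2:klus {Adj,Verb}; 3:chaat {Adj,Adv}; 4:koilaish {Verb,Adj}; 5:pravuslaa {Prep}; 6:klus {Adj,Verb}; 7:dria {Adj}; 8:koilaish {Verb,Adj}; 9:spelprou {Verb}; 10:spelprou {Verb}.
Position 6: tagging it Adj would leave rule 2 unsatisfiable, so it must be Verb.
Position 8: tagging it Adj would leave rule 2 unsatisfiable, so it must be Verb.
The remaining ambiguous positions (2, 3, 4) are resolved jointly — only one combination satisfies every rule.
That leaves exactly one tagging: Det Adj Adv Adj Prep Verb Adj Verb Verb Verb.
Verifying each rule — rule 1 ✓; rule 2 ✓; rule 3 ✓; rule 4 ✓; rule 5 ✓.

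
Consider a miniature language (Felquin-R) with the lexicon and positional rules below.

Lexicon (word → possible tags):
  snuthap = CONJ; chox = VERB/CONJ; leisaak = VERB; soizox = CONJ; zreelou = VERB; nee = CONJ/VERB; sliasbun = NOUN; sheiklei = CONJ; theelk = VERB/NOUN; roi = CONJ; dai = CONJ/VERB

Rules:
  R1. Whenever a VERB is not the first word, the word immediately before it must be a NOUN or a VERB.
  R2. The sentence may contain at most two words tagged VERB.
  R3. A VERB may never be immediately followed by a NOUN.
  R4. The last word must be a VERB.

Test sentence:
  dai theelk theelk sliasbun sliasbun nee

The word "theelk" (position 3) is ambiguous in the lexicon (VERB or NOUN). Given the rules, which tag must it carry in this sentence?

NOUN

Candidates per position — 1:dai {CONJ,VERB}; 2:theelk {VERB,NOUN}; 3:theelk {VERB,NOUN}; 4:sliasbun {NOUN}; 5:sliasbun {NOUN}; 6:nee {CONJ,VERB}.
Position 1: tagging it VERB would leave rule 3 unsatisfiable, so it must be CONJ.
Position 2: tagging it VERB would leave rule 1 unsatisfiable, so it must be NOUN.
Position 3: tagging it VERB would leave rule 3 unsatisfiable, so it must be NOUN.
Position 6: tagging it CONJ would leave rule 4 unsatisfiable, so it must be VERB.
That leaves exactly one tagging: CONJ NOUN NOUN NOUN NOUN VERB.
Rule-by-rule: rule 1 ✓; rule 2 ✓; rule 3 ✓; rule 4 ✓.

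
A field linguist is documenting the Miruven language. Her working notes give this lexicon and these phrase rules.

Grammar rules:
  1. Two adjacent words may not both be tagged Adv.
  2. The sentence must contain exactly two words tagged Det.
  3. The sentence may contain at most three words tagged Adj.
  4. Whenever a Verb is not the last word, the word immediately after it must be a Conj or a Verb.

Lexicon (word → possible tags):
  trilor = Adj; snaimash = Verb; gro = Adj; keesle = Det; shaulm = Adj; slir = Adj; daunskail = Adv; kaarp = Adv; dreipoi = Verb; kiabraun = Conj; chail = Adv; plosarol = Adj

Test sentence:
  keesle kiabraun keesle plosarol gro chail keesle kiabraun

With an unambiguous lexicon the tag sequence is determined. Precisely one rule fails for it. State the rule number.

2

Fixed tagging: Det Conj Det Adj Adj Adv Det Conj.
Checking each rule: R1 ok, R2 fails, R3 ok, R4 ok.
Only rule 2 fails.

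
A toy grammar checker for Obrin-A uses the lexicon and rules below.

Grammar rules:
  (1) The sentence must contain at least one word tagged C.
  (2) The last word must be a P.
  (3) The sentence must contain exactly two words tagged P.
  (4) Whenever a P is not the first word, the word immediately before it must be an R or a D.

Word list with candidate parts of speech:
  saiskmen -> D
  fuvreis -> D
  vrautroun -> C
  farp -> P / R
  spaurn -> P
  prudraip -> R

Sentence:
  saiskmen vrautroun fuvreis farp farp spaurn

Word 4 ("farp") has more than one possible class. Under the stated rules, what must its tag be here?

P

Candidates per position — 1:saiskmen {D}; 2:vrautroun {C}; 3:fuvreis {D}; 4:farp {P,R}; 5:farp {P,R}; 6:spaurn {P}.
At position 5, choosing P makes rule 4 impossible to satisfy; hence R.
At position 4, choosing R makes rule 3 impossible to satisfy; hence P.
The unique satisfying tagging is: D C D P R P.
Checking: rule 1 holds; rule 2 holds; rule 3 holds; rule 4 holds.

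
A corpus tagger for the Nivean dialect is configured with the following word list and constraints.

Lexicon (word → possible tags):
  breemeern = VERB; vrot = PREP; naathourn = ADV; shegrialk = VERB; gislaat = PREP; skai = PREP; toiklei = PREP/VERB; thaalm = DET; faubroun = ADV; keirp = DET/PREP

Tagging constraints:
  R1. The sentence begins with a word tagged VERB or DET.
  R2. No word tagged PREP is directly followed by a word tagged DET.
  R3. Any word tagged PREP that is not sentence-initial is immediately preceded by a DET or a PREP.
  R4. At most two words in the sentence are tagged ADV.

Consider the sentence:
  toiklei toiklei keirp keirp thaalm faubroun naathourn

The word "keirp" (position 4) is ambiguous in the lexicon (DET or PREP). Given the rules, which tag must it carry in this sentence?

DET

Candidates per position — 1:toiklei {PREP,VERB}; 2:toiklei {PREP,VERB}; 3:keirp {DET,PREP}; 4:keirp {DET,PREP}; 5:thaalm {DET}; 6:faubroun {ADV}; 7:naathourn {ADV}.
If word 1 were PREP, no tagging could satisfy rule 1; so word 1 is VERB.
If word 2 were PREP, no tagging could satisfy rule 2; so word 2 is VERB.
If word 3 were PREP, no tagging could satisfy rule 2; so word 3 is DET.
If word 4 were PREP, no tagging could satisfy rule 2; so word 4 is DET.
That leaves exactly one tagging: VERB VERB DET DET DET ADV ADV.
Check: rule 1 ok; rule 2 ok; rule 3 ok; rule 4 ok.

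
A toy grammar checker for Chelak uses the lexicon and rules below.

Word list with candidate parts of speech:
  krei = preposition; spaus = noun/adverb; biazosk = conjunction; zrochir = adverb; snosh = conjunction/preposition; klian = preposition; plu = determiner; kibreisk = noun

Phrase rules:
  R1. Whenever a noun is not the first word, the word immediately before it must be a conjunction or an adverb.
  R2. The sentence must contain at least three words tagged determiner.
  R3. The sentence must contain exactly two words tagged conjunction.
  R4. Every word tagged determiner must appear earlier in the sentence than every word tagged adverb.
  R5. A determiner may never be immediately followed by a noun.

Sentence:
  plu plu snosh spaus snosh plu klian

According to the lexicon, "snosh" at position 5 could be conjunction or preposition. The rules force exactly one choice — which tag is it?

Candidates per position — 1:plu {determiner}; 2:plu {determiner}; 3:snosh {conjunction,preposition}; 4:spaus {noun,adverb}; 5:snosh {conjunction,preposition}; 6:plu {determiner}; 7:klian {preposition}.
Position 3: preposition is ruled out by rule 3; that leaves conjunction.
Position 4: adverb is ruled out by rule 4; that leaves noun.
Position 5: preposition is ruled out by rule 3; that leaves conjunction.
The only consistent sequence is: determiner determiner conjunction noun conjunction determiner preposition.
Check: rule 1 holds; rule 2 holds; rule 3 holds; rule 4 holds; rule 5 holds.

conjunction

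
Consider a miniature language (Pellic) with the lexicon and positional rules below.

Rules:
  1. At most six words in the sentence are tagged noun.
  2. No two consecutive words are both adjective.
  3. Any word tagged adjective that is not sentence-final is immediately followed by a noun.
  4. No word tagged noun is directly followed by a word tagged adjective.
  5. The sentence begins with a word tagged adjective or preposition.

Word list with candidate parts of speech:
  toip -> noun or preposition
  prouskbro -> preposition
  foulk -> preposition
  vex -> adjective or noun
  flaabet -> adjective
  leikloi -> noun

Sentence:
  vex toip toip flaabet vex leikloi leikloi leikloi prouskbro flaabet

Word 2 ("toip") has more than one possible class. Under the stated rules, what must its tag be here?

noun

Candidates per position — 1:vex {adjective,noun}; 2:toip {noun,preposition}; 3:toip {noun,preposition}; 4:flaabet {adjective}; 5:vex {adjective,noun}; 6:leikloi {noun}; 7:leikloi {noun}; 8:leikloi {noun}; 9:prouskbro {preposition}; 10:flaabet {adjective}.
Position 1: tagging it noun would leave rule 5 unsatisfiable, so it must be adjective.
Position 2: tagging it preposition would leave rule 3 unsatisfiable, so it must be noun.
Position 3: tagging it noun would leave rule 4 unsatisfiable, so it must be preposition.
Position 5: tagging it adjective would leave rule 2 unsatisfiable, so it must be noun.
The only consistent sequence is: adjective noun preposition adjective noun noun noun noun preposition adjective.
Checking: rule 1 holds; rule 2 holds; rule 3 holds; rule 4 holds; rule 5 holds.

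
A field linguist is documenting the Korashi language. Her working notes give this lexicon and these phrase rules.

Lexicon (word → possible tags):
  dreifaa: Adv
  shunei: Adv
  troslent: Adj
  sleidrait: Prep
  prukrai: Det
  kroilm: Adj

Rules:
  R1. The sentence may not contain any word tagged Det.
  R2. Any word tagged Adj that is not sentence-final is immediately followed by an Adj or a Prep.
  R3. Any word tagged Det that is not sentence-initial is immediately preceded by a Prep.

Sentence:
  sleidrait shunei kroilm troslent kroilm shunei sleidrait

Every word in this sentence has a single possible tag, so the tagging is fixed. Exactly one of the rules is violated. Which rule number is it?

2

Fixed tagging: Prep Adv Adj Adj Adj Adv Prep.
Checking each rule: R1 ✓, R2 ✗, R3 ✓.
Only rule 2 fails.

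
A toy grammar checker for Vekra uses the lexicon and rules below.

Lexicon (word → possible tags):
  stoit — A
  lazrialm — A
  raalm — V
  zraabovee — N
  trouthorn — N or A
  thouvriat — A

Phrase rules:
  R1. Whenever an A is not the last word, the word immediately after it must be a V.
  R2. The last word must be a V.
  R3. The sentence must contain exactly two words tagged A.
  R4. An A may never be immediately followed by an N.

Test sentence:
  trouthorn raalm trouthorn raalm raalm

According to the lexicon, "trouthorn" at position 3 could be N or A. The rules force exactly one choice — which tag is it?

Candidates per position — 1:trouthorn {N,A}; 2:raalm {V}; 3:trouthorn {N,A}; 4:raalm {V}; 5:raalm {V}.
Position 1: tagging it N would leave rule 3 unsatisfiable, so it must be A.
Position 3: tagging it N would leave rule 3 unsatisfiable, so it must be A.
The unique satisfying tagging is: A V A V V.
Checking: rule 1 ok; rule 2 ok; rule 3 ok; rule 4 ok.

A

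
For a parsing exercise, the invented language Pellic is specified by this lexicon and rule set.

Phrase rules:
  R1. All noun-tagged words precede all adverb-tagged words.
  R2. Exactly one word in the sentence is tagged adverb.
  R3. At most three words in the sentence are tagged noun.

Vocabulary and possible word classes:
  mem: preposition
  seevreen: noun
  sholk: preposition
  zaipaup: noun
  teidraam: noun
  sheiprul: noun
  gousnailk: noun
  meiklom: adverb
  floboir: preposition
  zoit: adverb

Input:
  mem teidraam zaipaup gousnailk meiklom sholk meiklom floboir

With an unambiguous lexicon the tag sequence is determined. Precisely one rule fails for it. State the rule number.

Fixed tagging: preposition noun noun noun adverb preposition adverb preposition.
Checking each rule: R1 pass, R2 fail, R3 pass.
Only rule 2 fails.

2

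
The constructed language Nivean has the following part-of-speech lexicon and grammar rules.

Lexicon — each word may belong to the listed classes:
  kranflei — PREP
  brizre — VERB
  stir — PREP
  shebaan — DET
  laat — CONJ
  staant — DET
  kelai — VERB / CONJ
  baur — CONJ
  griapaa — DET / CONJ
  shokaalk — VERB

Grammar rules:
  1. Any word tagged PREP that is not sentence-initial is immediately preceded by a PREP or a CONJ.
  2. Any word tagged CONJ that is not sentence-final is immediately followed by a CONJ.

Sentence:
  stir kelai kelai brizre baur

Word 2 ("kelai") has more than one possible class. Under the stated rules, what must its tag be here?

Candidates per position — 1:stir {PREP}; 2:kelai {VERB,CONJ}; 3:kelai {VERB,CONJ}; 4:brizre {VERB}; 5:baur {CONJ}.
Position 2: tagging it CONJ would leave rule 2 unsatisfiable, so it must be VERB.
Position 3: tagging it CONJ would leave rule 2 unsatisfiable, so it must be VERB.
So the tagging must be: PREP VERB VERB VERB CONJ.
Check: rule 1 ok; rule 2 ok.

VERB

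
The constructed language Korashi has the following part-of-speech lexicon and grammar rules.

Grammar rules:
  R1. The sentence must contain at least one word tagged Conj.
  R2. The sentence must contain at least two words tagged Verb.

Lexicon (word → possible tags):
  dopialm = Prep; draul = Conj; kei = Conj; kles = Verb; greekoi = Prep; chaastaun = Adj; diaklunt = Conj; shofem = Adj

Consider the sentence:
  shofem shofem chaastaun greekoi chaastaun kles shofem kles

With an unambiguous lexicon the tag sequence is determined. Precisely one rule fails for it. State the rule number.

1

Fixed tagging: Adj Adj Adj Prep Adj Verb Adj Verb.
Applying the rules: R1 violated, R2 holds.
Only rule 1 fails.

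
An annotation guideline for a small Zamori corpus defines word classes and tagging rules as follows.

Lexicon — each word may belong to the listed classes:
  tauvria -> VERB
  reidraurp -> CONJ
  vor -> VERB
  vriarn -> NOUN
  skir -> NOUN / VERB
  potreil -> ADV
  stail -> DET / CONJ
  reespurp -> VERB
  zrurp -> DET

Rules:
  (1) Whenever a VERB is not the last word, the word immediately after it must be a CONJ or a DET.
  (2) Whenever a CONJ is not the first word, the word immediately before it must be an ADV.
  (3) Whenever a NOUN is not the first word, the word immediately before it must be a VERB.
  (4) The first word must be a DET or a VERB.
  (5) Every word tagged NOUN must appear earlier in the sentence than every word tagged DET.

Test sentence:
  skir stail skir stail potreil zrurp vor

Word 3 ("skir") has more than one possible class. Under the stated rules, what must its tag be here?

Candidates per position — 1:skir {NOUN,VERB}; 2:stail {DET,CONJ}; 3:skir {NOUN,VERB}; 4:stail {DET,CONJ}; 5:potreil {ADV}; 6:zrurp {DET}; 7:vor {VERB}.
Word 1 cannot be NOUN — rule 4 would then fail for every completion. It is VERB.
Word 2 cannot be CONJ — rule 2 would then fail for every completion. It is DET.
Word 3 cannot be NOUN — rule 3 would then fail for every completion. It is VERB.
Word 4 cannot be CONJ — rule 2 would then fail for every completion. It is DET.
That leaves exactly one tagging: VERB DET VERB DET ADV DET VERB.
Check: rule 1 satisfied; rule 2 satisfied; rule 3 satisfied; rule 4 satisfied; rule 5 satisfied.

VERB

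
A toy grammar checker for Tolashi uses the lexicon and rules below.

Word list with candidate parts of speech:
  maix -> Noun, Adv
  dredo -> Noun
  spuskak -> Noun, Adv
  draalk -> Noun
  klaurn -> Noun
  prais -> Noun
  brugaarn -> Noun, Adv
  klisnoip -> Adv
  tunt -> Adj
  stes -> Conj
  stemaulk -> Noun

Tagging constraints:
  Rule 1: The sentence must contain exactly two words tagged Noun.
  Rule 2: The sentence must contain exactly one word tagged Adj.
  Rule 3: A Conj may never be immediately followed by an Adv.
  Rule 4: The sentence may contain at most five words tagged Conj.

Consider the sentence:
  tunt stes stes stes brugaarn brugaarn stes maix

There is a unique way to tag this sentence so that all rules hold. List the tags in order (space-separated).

Candidates per position — 1:tunt {Adj}; 2:stes {Conj}; 3:stes {Conj}; 4:stes {Conj}; 5:brugaarn {Noun,Adv}; 6:brugaarn {Noun,Adv}; 7:stes {Conj}; 8:maix {Noun,Adv}.
Word 5 cannot be Adv — rule 3 would then fail for every completion. It is Noun.
Word 8 cannot be Adv — rule 3 would then fail for every completion. It is Noun.
Word 6 cannot be Noun — rule 1 would then fail for every completion. It is Adv.
That leaves exactly one tagging: Adj Conj Conj Conj Noun Adv Conj Noun.
Rule-by-rule: rule 1 holds; rule 2 holds; rule 3 holds; rule 4 holds.

Adj Conj Conj Conj Noun Adv Conj Noun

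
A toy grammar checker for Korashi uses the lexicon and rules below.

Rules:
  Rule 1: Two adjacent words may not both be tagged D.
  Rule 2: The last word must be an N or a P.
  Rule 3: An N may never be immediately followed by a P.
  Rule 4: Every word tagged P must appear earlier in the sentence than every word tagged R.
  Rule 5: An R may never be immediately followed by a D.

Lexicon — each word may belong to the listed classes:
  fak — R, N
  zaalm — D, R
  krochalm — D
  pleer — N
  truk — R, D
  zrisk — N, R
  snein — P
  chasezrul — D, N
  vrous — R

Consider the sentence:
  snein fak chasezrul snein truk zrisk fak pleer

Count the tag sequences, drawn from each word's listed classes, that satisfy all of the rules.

Candidates per position — 1:snein {P}; 2:fak {R,N}; 3:chasezrul {D,N}; 4:snein {P}; 5:truk {R,D}; 6:zrisk {N,R}; 7:fak {R,N}; 8:pleer {N}.
There are 32 candidate sequences in total.
Checking each against the rules leaves 8 sequences.
Count = 8.

8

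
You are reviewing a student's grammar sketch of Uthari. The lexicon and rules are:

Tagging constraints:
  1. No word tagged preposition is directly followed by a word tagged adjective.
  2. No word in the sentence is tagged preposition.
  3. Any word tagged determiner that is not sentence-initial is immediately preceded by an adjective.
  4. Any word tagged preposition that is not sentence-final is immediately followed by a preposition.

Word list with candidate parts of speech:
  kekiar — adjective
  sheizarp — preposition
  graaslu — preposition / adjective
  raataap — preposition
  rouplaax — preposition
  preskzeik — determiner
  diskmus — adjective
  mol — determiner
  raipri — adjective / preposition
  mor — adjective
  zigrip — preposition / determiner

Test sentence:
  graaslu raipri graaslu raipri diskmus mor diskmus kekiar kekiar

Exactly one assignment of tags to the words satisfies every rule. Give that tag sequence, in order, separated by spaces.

adjective adjective adjective adjective adjective adjective adjective adjective adjective

Candidates per position — 1:graaslu {preposition,adjective}; 2:raipri {adjective,preposition}; 3:graaslu {preposition,adjective}; 4:raipri {adjective,preposition}; 5:diskmus {adjective}; 6:mor {adjective}; 7:diskmus {adjective}; 8:kekiar {adjective}; 9:kekiar {adjective}.
Position 1: tagging it preposition would leave rule 1 unsatisfiable, so it must be adjective.
Position 2: tagging it preposition would leave rule 1 unsatisfiable, so it must be adjective.
Position 3: tagging it preposition would leave rule 1 unsatisfiable, so it must be adjective.
Position 4: tagging it preposition would leave rule 1 unsatisfiable, so it must be adjective.
The unique satisfying tagging is: adjective adjective adjective adjective adjective adjective adjective adjective adjective.
Checking: rule 1 ✓; rule 2 ✓; rule 3 ✓; rule 4 ✓.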